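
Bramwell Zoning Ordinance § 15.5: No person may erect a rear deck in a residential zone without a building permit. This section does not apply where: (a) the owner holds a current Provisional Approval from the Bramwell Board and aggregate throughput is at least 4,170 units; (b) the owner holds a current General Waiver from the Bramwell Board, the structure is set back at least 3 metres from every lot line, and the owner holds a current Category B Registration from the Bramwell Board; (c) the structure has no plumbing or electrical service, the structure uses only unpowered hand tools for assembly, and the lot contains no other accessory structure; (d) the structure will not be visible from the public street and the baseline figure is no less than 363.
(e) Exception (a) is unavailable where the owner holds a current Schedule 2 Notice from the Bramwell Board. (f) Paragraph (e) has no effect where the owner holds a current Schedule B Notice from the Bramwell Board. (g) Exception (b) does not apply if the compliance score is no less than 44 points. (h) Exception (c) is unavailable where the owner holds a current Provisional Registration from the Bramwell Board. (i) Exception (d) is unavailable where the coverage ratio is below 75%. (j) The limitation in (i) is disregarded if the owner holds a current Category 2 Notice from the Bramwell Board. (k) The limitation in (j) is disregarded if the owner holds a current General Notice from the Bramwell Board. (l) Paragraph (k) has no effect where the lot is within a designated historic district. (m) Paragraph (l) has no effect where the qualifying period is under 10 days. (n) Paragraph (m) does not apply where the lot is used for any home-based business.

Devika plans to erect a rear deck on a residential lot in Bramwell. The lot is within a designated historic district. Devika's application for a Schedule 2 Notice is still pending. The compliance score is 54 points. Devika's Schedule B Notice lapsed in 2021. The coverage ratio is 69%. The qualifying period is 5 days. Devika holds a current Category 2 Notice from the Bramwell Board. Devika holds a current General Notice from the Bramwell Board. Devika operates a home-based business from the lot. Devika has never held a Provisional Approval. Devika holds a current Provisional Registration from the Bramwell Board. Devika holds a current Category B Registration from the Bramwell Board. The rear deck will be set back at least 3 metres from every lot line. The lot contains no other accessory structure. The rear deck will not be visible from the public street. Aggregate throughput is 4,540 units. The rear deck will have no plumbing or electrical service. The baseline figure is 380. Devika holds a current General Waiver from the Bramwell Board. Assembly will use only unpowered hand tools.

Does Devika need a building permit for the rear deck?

No — exception (d) applies; Devika does not need a building permit.

Exception (a) fails — there is no Provisional Approval in force.
Exception (b) is satisfied on its face — a current General Waiver is held; the setback is at least 3 m on every side; a current Category B Registration is held. Turning to paragraph (g): (g) operates against (b): the compliance score is 54 points, meeting the 44 points threshold. Exception (b) does not apply.
Exception (c)'s conditions are all satisfied: there is no plumbing or electrical service; assembly uses only hand tools; the lot has no other accessory structure. However, paragraph (h) must be considered: (h) operates against (c): a current Provisional Registration is held. Exception (c) does not apply.
Exception (d)'s conditions are all satisfied: the structure will not be visible from the street; the baseline figure is 380, meeting the 363 threshold. Applying paragraphs (i)–(n): (i) is engaged (the coverage ratio is 69%, below the 75% limit), but is overridden by (j): (j) operates — a current Category 2 Notice is held. (k) operates (a current General Notice is held), but yields to (l): (l) operates against (k): the lot is in a historic district. (m) would limit (l) — the qualifying period is 5 days, under the 10 days limit — but (n) sets (m) aside: (n) applies — a home-based business operates on the lot. (d) remains available.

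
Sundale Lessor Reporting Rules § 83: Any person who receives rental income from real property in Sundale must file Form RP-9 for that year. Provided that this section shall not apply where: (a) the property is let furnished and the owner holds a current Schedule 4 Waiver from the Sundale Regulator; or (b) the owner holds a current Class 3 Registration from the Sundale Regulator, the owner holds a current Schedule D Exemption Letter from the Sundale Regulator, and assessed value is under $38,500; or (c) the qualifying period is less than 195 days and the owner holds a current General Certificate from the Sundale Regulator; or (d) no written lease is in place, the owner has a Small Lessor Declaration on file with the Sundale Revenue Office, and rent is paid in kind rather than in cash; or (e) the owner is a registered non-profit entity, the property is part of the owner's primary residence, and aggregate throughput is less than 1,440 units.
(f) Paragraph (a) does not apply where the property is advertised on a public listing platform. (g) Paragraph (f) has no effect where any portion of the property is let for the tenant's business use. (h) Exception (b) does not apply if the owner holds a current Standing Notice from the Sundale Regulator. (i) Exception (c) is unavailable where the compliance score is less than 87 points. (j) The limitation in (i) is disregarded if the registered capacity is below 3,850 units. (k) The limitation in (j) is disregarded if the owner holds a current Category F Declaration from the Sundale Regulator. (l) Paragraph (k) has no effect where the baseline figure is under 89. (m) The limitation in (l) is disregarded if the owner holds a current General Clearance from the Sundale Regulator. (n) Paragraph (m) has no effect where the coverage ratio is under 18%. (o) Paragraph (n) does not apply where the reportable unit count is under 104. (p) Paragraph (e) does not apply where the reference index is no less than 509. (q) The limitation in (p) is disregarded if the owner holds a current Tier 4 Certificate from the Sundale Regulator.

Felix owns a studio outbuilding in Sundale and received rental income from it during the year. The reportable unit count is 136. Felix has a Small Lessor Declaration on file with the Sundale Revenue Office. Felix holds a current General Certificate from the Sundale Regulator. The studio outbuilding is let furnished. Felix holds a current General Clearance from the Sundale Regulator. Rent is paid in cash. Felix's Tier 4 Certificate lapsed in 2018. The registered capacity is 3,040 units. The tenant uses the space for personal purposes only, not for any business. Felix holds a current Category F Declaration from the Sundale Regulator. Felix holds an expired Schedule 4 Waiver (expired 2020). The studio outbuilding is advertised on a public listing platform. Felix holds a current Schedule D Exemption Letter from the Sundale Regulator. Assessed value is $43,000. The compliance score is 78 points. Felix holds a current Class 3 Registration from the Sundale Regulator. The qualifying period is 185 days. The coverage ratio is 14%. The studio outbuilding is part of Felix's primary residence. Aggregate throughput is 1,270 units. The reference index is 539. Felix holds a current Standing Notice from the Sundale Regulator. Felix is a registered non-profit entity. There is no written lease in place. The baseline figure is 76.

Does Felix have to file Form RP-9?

Exception (a) fails — the Schedule 4 Waiver is not current.
Exception (b) requires that assessed value is under $38,500; but assessed value is $43,000, not under $38,500, so (b) is unavailable.
All of (c)'s requirements are met (the qualifying period is 185 days, less than the 195 days limit; a current General Certificate is held). Applying paragraphs (i)–(o): (i) operates (the compliance score is 78 points, less than the 87 points limit), but is itself disapplied by (j): (j) is engaged — the registered capacity is 3,040 units, below the 3,850 units limit. (k) would limit (j) — a current Category F Declaration is held — but (l) sets (k) aside: (l) is triggered — the baseline figure is 76, under the 89 limit. (m) applies (a current General Clearance is held), but is displaced by (n): (n) operates against (m): the coverage ratio is 14%, under the 18% limit. (o) is inapplicable (the reportable unit count is 136, not under 104), so (n) stands. Exception (c) stands.
Exception (d) fails — rent is paid in cash.
All of (e)'s requirements are met (Felix is a registered non-profit; the studio outbuilding is part of the primary residence; aggregate throughput is 1,270 units, less than the 1,440 units limit). But: (p) applies — the reference index is 539, meeting the 509 threshold. (q), which would lift (p), is not engaged — no current Tier 4 Certificate is held. Exception (e) does not apply.

No — exception (c) applies; Felix is not required to file Form RP-9.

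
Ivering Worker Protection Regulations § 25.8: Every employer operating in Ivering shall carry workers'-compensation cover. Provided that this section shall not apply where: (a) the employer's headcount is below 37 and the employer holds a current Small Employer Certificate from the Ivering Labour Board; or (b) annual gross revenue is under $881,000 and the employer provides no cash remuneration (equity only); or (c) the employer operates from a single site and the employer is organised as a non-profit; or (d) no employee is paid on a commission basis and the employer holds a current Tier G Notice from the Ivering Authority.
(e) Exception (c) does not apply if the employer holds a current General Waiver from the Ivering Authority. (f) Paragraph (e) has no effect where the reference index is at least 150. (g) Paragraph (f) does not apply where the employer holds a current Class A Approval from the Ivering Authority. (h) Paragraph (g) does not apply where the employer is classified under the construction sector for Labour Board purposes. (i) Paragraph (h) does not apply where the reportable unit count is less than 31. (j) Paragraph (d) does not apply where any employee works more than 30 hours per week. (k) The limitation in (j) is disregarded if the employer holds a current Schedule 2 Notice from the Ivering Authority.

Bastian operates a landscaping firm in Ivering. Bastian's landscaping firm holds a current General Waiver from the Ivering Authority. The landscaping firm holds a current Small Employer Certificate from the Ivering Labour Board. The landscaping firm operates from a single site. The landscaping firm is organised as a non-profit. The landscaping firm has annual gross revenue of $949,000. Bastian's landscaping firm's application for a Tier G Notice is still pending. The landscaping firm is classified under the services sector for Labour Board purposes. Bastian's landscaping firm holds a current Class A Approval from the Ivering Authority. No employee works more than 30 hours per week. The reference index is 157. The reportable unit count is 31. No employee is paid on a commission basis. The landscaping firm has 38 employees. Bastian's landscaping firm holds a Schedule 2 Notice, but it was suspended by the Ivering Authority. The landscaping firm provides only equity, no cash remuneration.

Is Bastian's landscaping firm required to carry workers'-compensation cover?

Yes — Bastian's landscaping firm must carry workers'-compensation cover.

Exception (a) requires that the employer's headcount is below 37; but the employer's headcount is 38, not below 37, so (a) is unavailable.
Exception (b) requires that annual gross revenue is under $881,000; but annual gross revenue is $949,000, not under $881,000, so (b) is unavailable.
Exception (c)'s conditions are all satisfied: the employer operates from a single site; the employer is a non-profit. Turning to paragraphs (e)–(i): (e) operates against (c): a current General Waiver is held. (f) would limit (e) — the reference index is 157, meeting the 150 threshold — but (g) sets (f) aside: (g) applies — a current Class A Approval is held. (h) is inapplicable (the landscaping firm is classified under the services sector), so (g) stands. So (c) is unavailable.
Exception (d) requires that the employer holds a current Tier G Notice from the Ivering Authority; but the Tier G Notice is not current, so (d) is unavailable.
No exception applies. The general rule governs.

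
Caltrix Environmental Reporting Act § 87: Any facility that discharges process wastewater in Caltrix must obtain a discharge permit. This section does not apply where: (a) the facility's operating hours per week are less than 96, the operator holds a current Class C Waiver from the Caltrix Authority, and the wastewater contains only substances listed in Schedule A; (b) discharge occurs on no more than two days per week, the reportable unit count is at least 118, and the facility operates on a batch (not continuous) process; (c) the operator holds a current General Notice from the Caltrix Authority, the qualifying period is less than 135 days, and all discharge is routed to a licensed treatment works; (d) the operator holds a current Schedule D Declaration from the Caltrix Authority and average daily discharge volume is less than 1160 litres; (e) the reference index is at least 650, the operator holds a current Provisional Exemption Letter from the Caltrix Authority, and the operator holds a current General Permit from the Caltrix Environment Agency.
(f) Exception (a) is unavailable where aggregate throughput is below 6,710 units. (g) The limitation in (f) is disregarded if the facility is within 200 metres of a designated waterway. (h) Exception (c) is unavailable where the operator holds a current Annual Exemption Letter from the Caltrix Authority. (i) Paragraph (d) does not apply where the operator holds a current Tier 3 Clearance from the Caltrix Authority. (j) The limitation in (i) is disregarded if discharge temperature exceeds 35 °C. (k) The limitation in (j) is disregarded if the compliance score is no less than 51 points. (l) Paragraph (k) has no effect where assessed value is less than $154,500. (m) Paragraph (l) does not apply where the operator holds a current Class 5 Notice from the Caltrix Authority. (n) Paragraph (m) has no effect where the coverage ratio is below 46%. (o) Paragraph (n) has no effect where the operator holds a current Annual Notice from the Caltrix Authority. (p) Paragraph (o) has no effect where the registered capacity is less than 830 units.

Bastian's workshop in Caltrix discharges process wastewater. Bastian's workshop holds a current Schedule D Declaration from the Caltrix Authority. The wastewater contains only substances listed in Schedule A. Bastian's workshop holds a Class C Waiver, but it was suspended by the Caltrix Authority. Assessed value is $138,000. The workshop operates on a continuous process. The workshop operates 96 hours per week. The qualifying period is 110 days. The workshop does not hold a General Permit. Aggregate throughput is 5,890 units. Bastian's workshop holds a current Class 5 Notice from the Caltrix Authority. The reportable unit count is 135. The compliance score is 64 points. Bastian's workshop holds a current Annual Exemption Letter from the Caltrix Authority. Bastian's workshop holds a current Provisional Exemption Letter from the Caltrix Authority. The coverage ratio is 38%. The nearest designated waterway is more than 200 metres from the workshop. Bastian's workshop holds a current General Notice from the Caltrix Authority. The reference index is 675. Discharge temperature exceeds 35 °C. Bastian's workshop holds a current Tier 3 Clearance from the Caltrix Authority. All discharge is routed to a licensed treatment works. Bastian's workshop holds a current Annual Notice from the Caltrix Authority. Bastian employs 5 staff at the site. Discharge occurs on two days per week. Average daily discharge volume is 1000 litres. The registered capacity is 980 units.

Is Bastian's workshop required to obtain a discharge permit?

Exception (a) requires that the facility's operating hours per week are less than 96; but the facility's operating hours per week are 96, not less than 96, so (a) is unavailable.
Exception (b) does not apply: the facility operates on a continuous process.
Exception (c)'s conditions are all satisfied: a current General Notice is held; the qualifying period is 110 days, less than the 135 days limit; discharge is routed to a licensed treatment works. But: (h) is triggered — a current Annual Exemption Letter is held. So (c) is unavailable.
Exception (d)'s conditions are all satisfied: a current Schedule D Declaration is held; average daily discharge volume is 1000 litres, less than the 1160 litres limit. Turning to paragraphs (i)–(p): (i) operates against (d): a current Tier 3 Clearance is held. (j) would limit (i) — discharge temperature exceeds 35 °C — but (k) sets (j) aside: (k) is engaged — the compliance score is 64 points, meeting the 51 points threshold. (l) would limit (k) — assessed value is $138,000, less than the $154,500 limit — but (m) sets (l) aside: (m) operates against (l): a current Class 5 Notice is held. (n) is triggered (the coverage ratio is 38%, below the 46% limit), but is displaced by (o): (o) operates against (n): a current Annual Notice is held. (p), which would lift (o), is inapplicable — the registered capacity is 980 units, not less than 830 units. So (d) is unavailable.
Exception (e) fails — no General Permit is held.
Every exception is unavailable, so the rule governs.

Yes — Bastian's workshop must obtain a discharge permit.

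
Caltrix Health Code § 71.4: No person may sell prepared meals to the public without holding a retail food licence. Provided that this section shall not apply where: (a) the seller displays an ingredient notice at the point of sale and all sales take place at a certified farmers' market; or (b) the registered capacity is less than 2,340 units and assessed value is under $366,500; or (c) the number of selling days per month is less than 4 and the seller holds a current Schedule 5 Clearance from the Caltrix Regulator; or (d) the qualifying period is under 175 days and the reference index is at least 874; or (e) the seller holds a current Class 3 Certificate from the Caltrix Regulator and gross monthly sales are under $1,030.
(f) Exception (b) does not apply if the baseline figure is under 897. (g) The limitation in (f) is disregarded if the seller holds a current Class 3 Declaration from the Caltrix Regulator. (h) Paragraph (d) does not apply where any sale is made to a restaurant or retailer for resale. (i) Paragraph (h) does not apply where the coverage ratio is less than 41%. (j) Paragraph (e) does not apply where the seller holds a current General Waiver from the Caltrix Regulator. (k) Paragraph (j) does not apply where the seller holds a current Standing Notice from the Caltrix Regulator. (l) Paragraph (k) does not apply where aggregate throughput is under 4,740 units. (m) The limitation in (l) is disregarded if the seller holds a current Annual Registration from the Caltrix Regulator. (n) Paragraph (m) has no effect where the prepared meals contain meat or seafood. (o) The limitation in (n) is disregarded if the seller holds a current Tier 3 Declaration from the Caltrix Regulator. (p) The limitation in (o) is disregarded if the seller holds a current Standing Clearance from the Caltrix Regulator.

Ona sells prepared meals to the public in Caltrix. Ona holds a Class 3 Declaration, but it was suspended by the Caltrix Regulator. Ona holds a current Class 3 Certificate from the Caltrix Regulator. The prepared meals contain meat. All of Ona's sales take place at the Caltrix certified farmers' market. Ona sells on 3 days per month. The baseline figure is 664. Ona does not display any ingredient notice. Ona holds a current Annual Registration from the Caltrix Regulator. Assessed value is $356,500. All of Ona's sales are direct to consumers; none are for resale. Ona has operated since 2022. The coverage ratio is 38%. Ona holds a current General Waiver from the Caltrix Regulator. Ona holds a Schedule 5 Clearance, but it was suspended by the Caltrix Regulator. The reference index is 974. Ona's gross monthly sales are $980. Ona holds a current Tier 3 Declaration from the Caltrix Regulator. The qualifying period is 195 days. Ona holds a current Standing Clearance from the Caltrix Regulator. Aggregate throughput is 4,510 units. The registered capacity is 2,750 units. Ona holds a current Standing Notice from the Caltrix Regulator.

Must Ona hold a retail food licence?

Exception (a) fails — no ingredient notice is displayed.
Exception (b) requires that the registered capacity is less than 2,340 units; but the registered capacity is 2,750 units, not less than 2,340 units, so (b) is unavailable.
Exception (c) requires that the seller holds a current Schedule 5 Clearance from the Caltrix Regulator; but no current Schedule 5 Clearance is held, so (c) is unavailable.
Exception (d) requires that the qualifying period is under 175 days; but the qualifying period is 195 days, not under 175 days, so (d) is unavailable.
Exception (e) is satisfied on its face — a current Class 3 Certificate is held; gross monthly sales are $980, under the $1,030 limit. However, paragraphs (j)–(p) must be considered: (j) operates against (e): a current General Waiver is held. (k) is triggered (a current Standing Notice is held), but is set aside by (l): (l) operates against (k): aggregate throughput is 4,510 units, under the 4,740 units limit. (m) operates (a current Annual Registration is held), but yields to (n): (n) is triggered — the prepared meals contain meat. (o) would limit (n) — a current Tier 3 Declaration is held — but (p) sets (o) aside: (p) is triggered — a current Standing Clearance is held. Exception (e) does not apply.
No exception is made out. Ona falls within the general rule.

Yes — Ona must hold a retail food licence.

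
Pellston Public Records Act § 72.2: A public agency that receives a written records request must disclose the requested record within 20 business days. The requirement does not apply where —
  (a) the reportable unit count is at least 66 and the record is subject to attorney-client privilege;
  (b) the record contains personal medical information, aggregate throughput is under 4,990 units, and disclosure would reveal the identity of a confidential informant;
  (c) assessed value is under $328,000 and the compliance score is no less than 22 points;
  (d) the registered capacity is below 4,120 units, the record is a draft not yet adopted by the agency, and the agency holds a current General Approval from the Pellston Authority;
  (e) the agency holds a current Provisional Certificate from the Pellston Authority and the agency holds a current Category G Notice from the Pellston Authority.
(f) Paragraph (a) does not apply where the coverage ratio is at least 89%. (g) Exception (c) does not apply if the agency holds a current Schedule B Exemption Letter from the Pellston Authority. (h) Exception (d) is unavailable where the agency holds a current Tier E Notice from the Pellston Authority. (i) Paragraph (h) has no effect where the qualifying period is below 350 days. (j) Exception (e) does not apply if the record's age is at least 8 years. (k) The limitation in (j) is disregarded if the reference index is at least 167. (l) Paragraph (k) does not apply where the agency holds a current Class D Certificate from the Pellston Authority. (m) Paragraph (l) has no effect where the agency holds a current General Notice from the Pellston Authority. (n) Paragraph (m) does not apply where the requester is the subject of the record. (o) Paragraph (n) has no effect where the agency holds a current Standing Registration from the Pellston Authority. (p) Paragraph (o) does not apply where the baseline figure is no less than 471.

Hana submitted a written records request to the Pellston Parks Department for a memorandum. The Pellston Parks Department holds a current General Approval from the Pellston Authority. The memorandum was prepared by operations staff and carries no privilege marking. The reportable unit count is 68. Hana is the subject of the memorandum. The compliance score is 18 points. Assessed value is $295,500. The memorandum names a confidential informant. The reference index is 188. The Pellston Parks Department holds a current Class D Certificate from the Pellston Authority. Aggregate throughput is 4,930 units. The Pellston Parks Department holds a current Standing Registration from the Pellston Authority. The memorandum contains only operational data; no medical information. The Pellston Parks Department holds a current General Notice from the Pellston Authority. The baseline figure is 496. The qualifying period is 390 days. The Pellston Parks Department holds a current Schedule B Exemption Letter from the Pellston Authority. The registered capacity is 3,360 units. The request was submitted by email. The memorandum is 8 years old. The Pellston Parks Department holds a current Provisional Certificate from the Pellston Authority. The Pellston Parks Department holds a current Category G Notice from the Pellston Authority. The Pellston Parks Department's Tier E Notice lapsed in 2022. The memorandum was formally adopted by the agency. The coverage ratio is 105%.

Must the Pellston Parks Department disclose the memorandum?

Exception (a) fails — the memorandum carries no privilege marking.
Exception (b) fails — the memorandum contains only operational data.
Exception (c) does not apply: the compliance score is 18 points, short of 22 points.
Exception (d) requires that the record is a draft not yet adopted by the agency; but the memorandum has been formally adopted, so (d) is unavailable.
All of (e)'s requirements are met (a current Provisional Certificate is held; a current Category G Notice is held). However, paragraphs (j)–(p) must be considered: (j) operates against (e): the record's age is 8 years, meeting the 8 years threshold. (k) would limit (j) — the reference index is 188, meeting the 167 threshold — but (l) sets (k) aside: (l) operates against (k): a current Class D Certificate is held. (m) applies (a current General Notice is held), but is overridden by (n): (n) operates — Hana is the subject of the memorandum. (o) would limit (n) — a current Standing Registration is held — but (p) sets (o) aside: (p) operates — the baseline figure is 496, meeting the 471 threshold. Exception (e) does not apply.
No exception applies. The general rule governs.

Yes — the Pellston Parks Department must disclose the memorandum.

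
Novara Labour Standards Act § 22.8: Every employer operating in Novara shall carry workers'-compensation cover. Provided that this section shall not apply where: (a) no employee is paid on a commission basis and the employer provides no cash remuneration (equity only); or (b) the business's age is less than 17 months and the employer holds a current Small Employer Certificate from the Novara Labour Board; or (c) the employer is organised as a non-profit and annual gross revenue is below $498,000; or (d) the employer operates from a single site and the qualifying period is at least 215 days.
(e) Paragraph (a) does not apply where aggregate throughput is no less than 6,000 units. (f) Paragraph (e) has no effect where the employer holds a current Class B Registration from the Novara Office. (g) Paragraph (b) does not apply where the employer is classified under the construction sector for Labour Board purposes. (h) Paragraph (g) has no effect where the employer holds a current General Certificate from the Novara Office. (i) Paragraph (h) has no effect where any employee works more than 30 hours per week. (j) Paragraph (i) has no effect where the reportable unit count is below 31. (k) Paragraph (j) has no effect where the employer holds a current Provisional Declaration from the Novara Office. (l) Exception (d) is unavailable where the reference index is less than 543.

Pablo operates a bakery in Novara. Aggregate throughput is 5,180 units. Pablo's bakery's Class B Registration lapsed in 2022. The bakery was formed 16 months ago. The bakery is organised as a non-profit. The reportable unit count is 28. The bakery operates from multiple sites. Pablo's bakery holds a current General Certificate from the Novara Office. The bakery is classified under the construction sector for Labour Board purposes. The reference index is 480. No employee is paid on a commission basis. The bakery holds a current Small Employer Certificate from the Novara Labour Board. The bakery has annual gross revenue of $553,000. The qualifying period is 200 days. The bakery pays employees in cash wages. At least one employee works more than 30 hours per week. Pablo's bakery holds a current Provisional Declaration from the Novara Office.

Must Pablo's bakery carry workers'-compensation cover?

Exception (a) requires that the employer provides no cash remuneration (equity only); but employees are paid cash wages, so (a) is unavailable.
Exception (b)'s conditions are all satisfied: the business's age is 16 months, less than the 17 months limit; a current Small Employer Certificate is held. However, paragraphs (g)–(k) must be considered: (g) is engaged — the bakery is classified under the construction sector. (h) would limit (g) — a current General Certificate is held — but (i) sets (h) aside: (i) applies — at least one employee exceeds 30 hours/week. (j) is triggered (the reportable unit count is 28, below the 31 limit), but is set aside by (k): (k) operates against (j): a current Provisional Declaration is held. (b) is therefore removed.
Exception (c) fails — annual gross revenue is $553,000, not below $498,000.
Exception (d) fails — the employer operates from multiple sites.
No exception displaces § 22.8.

Yes — Pablo's bakery must carry workers'-compensation cover.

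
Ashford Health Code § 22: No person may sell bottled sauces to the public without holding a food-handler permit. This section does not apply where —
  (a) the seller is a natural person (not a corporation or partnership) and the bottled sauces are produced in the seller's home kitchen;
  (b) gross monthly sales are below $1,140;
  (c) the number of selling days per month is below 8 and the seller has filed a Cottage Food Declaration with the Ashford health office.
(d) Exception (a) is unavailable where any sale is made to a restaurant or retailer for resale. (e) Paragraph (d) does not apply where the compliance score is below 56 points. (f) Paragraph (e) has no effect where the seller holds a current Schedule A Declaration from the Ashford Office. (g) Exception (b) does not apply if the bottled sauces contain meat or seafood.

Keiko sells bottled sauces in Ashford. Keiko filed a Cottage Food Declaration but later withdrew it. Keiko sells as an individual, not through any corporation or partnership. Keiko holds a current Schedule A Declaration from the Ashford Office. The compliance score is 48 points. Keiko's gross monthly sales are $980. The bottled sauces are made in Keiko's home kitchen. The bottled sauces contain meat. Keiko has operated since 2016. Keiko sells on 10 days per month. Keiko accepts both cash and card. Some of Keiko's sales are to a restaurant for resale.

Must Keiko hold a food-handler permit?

Yes — Keiko must hold a food-handler permit.

Exception (a): the seller is a natural person; the bottled sauces are home-kitchen produced — every condition holds. However, paragraphs (d)–(f) must be considered: (d) is triggered — some sales are to a restaurant for resale. (e) would limit (d) — the compliance score is 48 points, below the 56 points limit — but (f) sets (e) aside: (f) operates — a current Schedule A Declaration is held. So (a) is unavailable.
Exception (b) is satisfied on its face — gross monthly sales are $980, below the $1,140 limit. However, paragraph (g) must be considered: (g) operates — the bottled sauces contain meat. So (b) is unavailable.
Exception (c) fails — the number of selling days per month is 10, not below 8.
No exception displaces § 22.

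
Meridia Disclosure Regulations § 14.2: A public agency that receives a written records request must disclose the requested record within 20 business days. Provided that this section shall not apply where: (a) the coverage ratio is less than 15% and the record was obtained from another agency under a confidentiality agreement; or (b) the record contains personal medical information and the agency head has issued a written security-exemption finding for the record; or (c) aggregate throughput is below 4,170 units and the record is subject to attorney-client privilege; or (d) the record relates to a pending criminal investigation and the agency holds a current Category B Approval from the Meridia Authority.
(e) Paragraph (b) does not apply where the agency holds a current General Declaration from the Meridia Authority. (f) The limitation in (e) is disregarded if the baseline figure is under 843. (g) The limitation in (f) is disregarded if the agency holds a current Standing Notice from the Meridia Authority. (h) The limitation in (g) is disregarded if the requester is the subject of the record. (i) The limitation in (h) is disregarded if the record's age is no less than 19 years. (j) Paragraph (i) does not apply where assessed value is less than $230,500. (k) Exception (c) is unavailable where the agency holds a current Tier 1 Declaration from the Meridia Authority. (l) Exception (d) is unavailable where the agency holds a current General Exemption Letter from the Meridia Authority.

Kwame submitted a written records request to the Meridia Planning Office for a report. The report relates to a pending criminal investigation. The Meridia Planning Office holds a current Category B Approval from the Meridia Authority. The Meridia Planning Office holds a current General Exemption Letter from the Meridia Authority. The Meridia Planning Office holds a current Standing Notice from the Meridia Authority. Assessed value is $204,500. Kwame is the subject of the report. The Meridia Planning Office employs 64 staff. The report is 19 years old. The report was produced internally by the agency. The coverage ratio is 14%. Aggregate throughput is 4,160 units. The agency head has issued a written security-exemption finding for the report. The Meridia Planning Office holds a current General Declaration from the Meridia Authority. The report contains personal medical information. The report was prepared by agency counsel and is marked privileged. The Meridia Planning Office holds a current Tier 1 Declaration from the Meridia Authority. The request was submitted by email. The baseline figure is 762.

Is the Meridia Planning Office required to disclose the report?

Exception (a) fails — the report was produced internally.
All of (b)'s requirements are met (the report contains personal medical information; a written security-exemption finding has been issued). Applying paragraphs (e)–(j): (e) would limit (b) — a current General Declaration is held — but (f) sets (e) aside: (f) operates — the baseline figure is 762, under the 843 limit. (g) applies (a current Standing Notice is held), but is set aside by (h): (h) operates against (g): Kwame is the subject of the report. (i) operates (the record's age is 19 years, meeting the 19 years threshold), but is set aside by (j): (j) is triggered — assessed value is $204,500, less than the $230,500 limit. (b) remains available.
Exception (c) is satisfied on its face — aggregate throughput is 4,160 units, below the 4,170 units limit; the report is privileged. But: (k) is triggered — a current Tier 1 Declaration is held. So (c) is unavailable.
Exception (d) is satisfied on its face — the report relates to a pending investigation; a current Category B Approval is held. Turning to paragraph (l): (l) is triggered — a current General Exemption Letter is held. Exception (d) does not apply.

No — exception (b) applies; the Meridia Planning Office is not required to disclose the report.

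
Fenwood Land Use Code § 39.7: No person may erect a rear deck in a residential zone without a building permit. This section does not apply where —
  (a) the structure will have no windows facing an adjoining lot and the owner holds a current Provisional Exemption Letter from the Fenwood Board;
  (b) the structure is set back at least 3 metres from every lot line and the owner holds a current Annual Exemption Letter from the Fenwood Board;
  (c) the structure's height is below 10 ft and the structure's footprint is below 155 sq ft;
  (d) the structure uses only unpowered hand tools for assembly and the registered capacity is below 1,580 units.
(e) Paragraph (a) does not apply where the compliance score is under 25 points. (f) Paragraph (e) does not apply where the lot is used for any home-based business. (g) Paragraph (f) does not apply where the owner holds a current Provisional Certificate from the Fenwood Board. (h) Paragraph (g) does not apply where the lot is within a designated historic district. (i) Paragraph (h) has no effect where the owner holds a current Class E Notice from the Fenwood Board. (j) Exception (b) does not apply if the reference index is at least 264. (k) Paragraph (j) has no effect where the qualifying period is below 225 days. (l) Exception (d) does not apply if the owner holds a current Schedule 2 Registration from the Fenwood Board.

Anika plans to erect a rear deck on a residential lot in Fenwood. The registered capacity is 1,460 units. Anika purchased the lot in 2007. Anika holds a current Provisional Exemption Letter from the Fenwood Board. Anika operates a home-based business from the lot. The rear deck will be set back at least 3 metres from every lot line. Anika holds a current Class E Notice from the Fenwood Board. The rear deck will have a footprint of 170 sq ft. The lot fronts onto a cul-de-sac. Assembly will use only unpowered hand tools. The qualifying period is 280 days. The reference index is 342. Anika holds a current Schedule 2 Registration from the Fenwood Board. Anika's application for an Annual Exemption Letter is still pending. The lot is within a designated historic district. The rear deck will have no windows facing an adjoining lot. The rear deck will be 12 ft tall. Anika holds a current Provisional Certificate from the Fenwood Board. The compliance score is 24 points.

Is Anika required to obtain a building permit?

Exception (a) is satisfied on its face — no windows face an adjoining lot; a current Provisional Exemption Letter is held. Turning to paragraphs (e)–(i): (e) operates against (a): the compliance score is 24 points, under the 25 points limit. (f) would limit (e) — a home-based business operates on the lot — but (g) sets (f) aside: (g) operates against (f): a current Provisional Certificate is held. (h) is engaged (the lot is in a historic district), but is overridden by (i): (i) operates — a current Class E Notice is held. Exception (a) does not apply.
Exception (b) does not apply: the Annual Exemption Letter is not current.
Exception (c) does not apply: the structure's height is 12 ft, not below 10 ft.
Exception (d): assembly uses only hand tools; the registered capacity is 1,460 units, below the 1,580 units limit — every condition holds. However, paragraph (l) must be considered: (l) is engaged — a current Schedule 2 Registration is held. (d) is therefore removed.
No exception applies. The general rule governs.

Yes — Anika must obtain a building permit.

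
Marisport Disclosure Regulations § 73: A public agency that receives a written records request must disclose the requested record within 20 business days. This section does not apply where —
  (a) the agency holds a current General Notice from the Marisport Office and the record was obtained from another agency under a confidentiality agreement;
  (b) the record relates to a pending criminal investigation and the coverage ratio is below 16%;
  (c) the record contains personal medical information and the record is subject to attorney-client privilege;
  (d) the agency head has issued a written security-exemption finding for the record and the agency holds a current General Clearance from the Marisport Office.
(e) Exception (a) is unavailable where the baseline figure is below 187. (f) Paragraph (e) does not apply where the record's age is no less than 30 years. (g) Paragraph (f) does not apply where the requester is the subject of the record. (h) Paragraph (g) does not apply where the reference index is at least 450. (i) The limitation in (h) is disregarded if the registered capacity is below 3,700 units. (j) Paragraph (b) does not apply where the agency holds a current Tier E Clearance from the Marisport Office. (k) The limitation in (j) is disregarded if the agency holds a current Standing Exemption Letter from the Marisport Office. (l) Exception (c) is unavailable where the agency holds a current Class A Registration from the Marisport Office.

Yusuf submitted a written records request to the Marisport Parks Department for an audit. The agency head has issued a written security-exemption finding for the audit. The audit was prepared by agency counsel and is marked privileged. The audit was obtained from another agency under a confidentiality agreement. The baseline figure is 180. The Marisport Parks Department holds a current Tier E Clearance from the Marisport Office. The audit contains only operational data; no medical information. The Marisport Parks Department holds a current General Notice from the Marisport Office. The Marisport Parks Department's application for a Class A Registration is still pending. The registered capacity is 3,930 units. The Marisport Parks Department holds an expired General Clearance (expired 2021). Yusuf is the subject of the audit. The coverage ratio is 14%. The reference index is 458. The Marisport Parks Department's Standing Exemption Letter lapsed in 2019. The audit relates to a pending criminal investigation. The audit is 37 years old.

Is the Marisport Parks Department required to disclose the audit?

Exception (a) is satisfied on its face — a current General Notice is held; the audit was obtained under a confidentiality agreement. Considering the limiting provisions: (e) is triggered (the baseline figure is 180, below the 187 limit), but is itself disapplied by (f): (f) operates against (e): the record's age is 37 years, meeting the 30 years threshold. (g) is triggered (Yusuf is the subject of the audit), but is displaced by (h): (h) is engaged — the reference index is 458, meeting the 450 threshold. (i) is not engaged (the registered capacity is 3,930 units, not below 3,700 units), so (h) stands. So (a) applies.
All of (b)'s requirements are met (the audit relates to a pending investigation; the coverage ratio is 14%, below the 16% limit). However, paragraphs (j)–(k) must be considered: (j) operates against (b): a current Tier E Clearance is held. (k) is not triggered (no current Standing Exemption Letter is held), so (j) stands. So (b) is unavailable.
Exception (c) fails — the audit contains only operational data.
Exception (d) fails — the General Clearance is not current.

No — exception (a) applies; the Marisport Parks Department is not required to disclose the audit.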